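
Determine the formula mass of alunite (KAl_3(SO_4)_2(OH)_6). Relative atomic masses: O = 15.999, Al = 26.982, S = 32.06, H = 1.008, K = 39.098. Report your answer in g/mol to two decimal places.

414.20 g/mol

M = 1*39.098 + 3*26.982 + 2*32.06 + 14*15.999 + 6*1.008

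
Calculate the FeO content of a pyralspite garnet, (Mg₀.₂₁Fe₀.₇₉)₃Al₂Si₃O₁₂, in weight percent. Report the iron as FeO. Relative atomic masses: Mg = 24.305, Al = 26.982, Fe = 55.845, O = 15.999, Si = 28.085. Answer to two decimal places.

M((Mg₀.₂₁Fe₀.₇₉)₃Al₂Si₃O₁₂) = 477.872 g/mol; M(FeO) = 71.844 g/mol.
Moles FeO per formula unit = 2.37 Fe ÷ 1 = 2.3700.
FeO fraction = (2.3700 × 71.844) / 477.872 = 170.270/477.872 = 0.3563.

35.63 wt%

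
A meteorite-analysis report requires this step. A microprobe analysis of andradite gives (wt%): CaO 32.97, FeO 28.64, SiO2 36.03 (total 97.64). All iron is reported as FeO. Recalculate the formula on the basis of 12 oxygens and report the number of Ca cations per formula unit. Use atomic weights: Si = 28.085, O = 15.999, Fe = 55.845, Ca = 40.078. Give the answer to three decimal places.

32.97 wt% CaO ÷ 56.077 g/mol = 0.58794 mol, giving 0.58794 Ca and 0.58794 O.
28.64 wt% FeO ÷ 71.844 g/mol = 0.39864 mol, giving 0.39864 Fe and 0.39864 O.
36.03 wt% SiO2 ÷ 60.083 g/mol = 0.59967 mol, giving 0.59967 Si and 1.19934 O.
Oxygen sums to 2.18592; scaling by 12/2.18592 = 5.48968 puts the formula on 12 O.
Ca: 0.58794 × 5.48968 = 3.228 atoms per formula unit.

3.228 Ca apfu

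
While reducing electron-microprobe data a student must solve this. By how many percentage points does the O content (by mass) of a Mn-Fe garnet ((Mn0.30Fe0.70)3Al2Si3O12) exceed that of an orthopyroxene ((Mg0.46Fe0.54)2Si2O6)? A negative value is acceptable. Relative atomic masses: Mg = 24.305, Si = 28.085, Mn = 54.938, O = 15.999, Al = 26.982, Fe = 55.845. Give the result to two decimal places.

O in (Mn0.30Fe0.70)3Al2Si3O12: molar mass 496.926 g/mol; 12×15.999 = 191.988 g → 38.64 wt%.
O in (Mg0.46Fe0.54)2Si2O6: molar mass 234.837 g/mol; 6×15.999 = 95.994 g → 40.88 wt%.
Difference = 38.64 − 40.88 = -2.24 percentage points.

-2.24 percentage points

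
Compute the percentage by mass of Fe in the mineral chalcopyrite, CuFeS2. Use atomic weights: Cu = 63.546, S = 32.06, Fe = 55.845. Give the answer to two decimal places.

Formula mass = 1*63.546 + 1*55.845 + 2*32.06 = 183.511 g/mol, of which 55.845 g is Fe.
So Fe makes up 55.845/183.511 = 0.3043 of the mass, i.e. 30.43%.

30.43 weight percent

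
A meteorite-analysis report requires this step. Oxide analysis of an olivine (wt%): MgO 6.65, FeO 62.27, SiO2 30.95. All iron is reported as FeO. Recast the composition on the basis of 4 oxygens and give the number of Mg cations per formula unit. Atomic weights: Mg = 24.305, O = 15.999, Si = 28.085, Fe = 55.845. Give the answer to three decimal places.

0.320 Mg apfu

6.65 wt% MgO ÷ 40.304 g/mol = 0.16500 mol, giving 0.16500 Mg and 0.16500 O.
62.27 wt% FeO ÷ 71.844 g/mol = 0.86674 mol, giving 0.86674 Fe and 0.86674 O.
30.95 wt% SiO2 ÷ 60.083 g/mol = 0.51512 mol, giving 0.51512 Si and 1.03024 O.
Oxygen sums to 2.06198; scaling by 4/2.06198 = 1.93988 puts the formula on 4 O.
Mg: 0.16500 × 1.93988 = 0.320 atoms per formula unit.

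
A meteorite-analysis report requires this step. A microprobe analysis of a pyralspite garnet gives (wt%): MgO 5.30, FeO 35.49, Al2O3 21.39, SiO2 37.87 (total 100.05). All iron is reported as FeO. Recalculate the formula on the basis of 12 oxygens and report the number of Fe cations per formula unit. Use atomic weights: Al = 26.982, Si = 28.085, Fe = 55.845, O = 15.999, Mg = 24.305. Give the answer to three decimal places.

2.357 Fe apfu

MgO (M=40.304): mol = 0.13150; Mg = 0.13150, O = 0.13150.
FeO (M=71.844): mol = 0.49399; Fe = 0.49399, O = 0.49399.
Al2O3 (M=101.961): mol = 0.20979; Al = 0.41958, O = 0.62937.
SiO2 (M=60.083): mol = 0.63029; Si = 0.63029, O = 1.26058.
ΣO = 2.51544; factor = 12/ΣO = 4.77054.
Fe apfu = 0.49399 × 4.77054 = 2.357.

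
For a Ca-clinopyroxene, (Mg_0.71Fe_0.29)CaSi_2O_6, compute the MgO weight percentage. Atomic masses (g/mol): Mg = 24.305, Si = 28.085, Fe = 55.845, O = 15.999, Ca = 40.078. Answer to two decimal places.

M((Mg_0.71Fe_0.29)CaSi_2O_6) = 225.694 g/mol; M(MgO) = 40.304 g/mol.
Moles MgO per formula unit = 0.71 Mg ÷ 1 = 0.7100.
MgO fraction = (0.7100 × 40.304) / 225.694 = 28.616/225.694 = 0.1268.

12.68 wt%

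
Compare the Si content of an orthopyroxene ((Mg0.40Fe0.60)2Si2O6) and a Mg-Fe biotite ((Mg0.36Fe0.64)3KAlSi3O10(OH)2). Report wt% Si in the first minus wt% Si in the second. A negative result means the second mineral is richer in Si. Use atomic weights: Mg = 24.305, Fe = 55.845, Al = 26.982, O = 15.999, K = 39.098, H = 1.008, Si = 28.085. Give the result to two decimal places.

M((Mg0.40Fe0.60)2Si2O6) = 238.622 g/mol, so wt% Si = 56.170/238.622 × 100 = 23.54%.
M((Mg0.36Fe0.64)3KAlSi3O10(OH)2) = 477.811 g/mol, so wt% Si = 84.255/477.811 × 100 = 17.63%.
23.54 − 17.63 = 5.91 pp.

5.91 percentage points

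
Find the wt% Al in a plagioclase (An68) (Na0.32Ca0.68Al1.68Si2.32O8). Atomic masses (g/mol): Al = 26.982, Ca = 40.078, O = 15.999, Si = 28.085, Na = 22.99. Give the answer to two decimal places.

16.60 weight percent

Formula mass = 0.32×22.99 + 0.68×40.078 + 1.68×26.982 + 2.32×28.085 + 8×15.999 = 273.089 g/mol, of which 45.330 g is Al.
So Al makes up 45.330/273.089 = 0.1660 of the mass, i.e. 16.60%.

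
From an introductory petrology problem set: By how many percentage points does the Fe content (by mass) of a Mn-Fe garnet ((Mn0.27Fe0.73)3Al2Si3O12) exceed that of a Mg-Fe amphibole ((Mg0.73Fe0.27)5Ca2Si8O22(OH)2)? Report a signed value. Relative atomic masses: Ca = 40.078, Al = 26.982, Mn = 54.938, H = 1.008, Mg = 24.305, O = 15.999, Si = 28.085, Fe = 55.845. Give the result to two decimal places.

First mineral: 122.301 g Fe in 497.007 g formula = 24.61 wt% Fe.
Second mineral: 75.391 g Fe in 854.932 g formula = 8.82 wt% Fe.
24.61% − 8.82% gives a difference of 15.79 percentage points.

15.79 percentage points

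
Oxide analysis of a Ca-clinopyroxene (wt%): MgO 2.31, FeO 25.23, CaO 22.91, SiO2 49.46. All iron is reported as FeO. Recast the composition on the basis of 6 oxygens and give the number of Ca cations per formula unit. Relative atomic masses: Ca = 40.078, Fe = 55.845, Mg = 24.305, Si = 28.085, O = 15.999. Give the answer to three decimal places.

MgO (M=40.304): mol = 0.05731; Mg = 0.05731, O = 0.05731.
FeO (M=71.844): mol = 0.35118; Fe = 0.35118, O = 0.35118.
CaO (M=56.077): mol = 0.40855; Ca = 0.40855, O = 0.40855.
SiO2 (M=60.083): mol = 0.82319; Si = 0.82319, O = 1.64638.
ΣO = 2.46342; factor = 6/ΣO = 2.43564.
Ca apfu = 0.40855 × 2.43564 = 0.995.

0.995 Ca apfu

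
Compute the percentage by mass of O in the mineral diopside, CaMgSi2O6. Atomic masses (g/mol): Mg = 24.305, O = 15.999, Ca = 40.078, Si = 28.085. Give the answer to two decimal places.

44.33 weight percent

Molar mass of CaMgSi2O6: 1·40.078 + 1·24.305 + 2·28.085 + 6·15.999 = 216.547 g/mol.
Mass of O per formula unit: 6 × 15.999 = 95.994 g.
Weight fraction O = 95.994 / 216.547 = 0.4433.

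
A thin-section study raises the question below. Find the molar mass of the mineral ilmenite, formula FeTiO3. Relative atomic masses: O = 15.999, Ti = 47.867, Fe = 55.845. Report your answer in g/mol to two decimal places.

Fe: 1 × 55.845 = 55.8450
Ti: 1 × 47.867 = 47.8670
O: 3 × 15.999 = 47.9970
Summing the contributions gives the formula mass.

151.71 g/mol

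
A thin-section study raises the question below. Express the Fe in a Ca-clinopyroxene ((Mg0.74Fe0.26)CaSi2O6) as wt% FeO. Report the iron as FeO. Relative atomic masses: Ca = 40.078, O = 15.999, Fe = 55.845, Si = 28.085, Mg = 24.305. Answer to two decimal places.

Formula mass = 224.747 g/mol.
0.26 Fe → 0.2600 mol FeO per formula unit; M(FeO) = 71.844, so FeO mass = 18.679 g.
18.679/224.747 × 100 = 8.31 wt%.

8.31 wt%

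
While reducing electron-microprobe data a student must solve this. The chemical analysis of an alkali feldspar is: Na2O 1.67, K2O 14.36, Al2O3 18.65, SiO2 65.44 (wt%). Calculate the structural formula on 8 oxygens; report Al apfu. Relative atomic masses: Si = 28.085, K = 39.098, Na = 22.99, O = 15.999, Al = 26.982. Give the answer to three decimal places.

1.007 Al apfu

1.67 wt% Na2O ÷ 61.979 g/mol = 0.02694 mol, giving 0.05388 Na and 0.02694 O.
14.36 wt% K2O ÷ 94.195 g/mol = 0.15245 mol, giving 0.30490 K and 0.15245 O.
18.65 wt% Al2O3 ÷ 101.961 g/mol = 0.18291 mol, giving 0.36582 Al and 0.54873 O.
65.44 wt% SiO2 ÷ 60.083 g/mol = 1.08916 mol, giving 1.08916 Si and 2.17832 O.
Oxygen sums to 2.90644; scaling by 8/2.90644 = 2.75251 puts the formula on 8 O.
Al: 0.36582 × 2.75251 = 1.007 atoms per formula unit.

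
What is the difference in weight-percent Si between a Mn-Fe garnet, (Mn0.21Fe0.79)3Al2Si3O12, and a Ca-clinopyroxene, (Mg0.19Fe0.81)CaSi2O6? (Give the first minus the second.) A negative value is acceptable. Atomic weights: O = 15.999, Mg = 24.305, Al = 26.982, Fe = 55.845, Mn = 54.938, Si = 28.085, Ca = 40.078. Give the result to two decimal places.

-6.25 percentage points

Si in (Mn0.21Fe0.79)3Al2Si3O12: molar mass 497.171 g/mol; 3×28.085 = 84.255 g → 16.95 wt%.
Si in (Mg0.19Fe0.81)CaSi2O6: molar mass 242.094 g/mol; 2×28.085 = 56.170 g → 23.20 wt%.
Difference = 16.95 − 23.20 = -6.25 percentage points.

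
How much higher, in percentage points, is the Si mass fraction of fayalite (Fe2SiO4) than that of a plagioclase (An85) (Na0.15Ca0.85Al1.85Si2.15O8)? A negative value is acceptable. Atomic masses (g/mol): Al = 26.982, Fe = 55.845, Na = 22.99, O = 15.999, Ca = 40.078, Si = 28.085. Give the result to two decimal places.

-8.11 percentage points

M(Fe2SiO4) = 203.771 g/mol, so wt% Si = 28.085/203.771 × 100 = 13.78%.
M(Na0.15Ca0.85Al1.85Si2.15O8) = 275.806 g/mol, so wt% Si = 60.383/275.806 × 100 = 21.89%.
13.78 − 21.89 = -8.11 pp.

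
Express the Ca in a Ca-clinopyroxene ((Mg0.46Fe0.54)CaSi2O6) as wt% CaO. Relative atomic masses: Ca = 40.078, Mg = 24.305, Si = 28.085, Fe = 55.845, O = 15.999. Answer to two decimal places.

Molar mass of (Mg0.46Fe0.54)CaSi2O6 = 0.46×24.305 + 0.54×55.845 + 1×40.078 + 2×28.085 + 6×15.999 = 233.579 g/mol.
Each formula unit contains 1 Ca, equivalent to 1/1 = 1.0000 mol CaO.
M(CaO) = 1×40.078 + 1×15.999 = 56.077 g/mol.
Mass of CaO per formula unit = 1.0000 × 56.077 = 56.077 g.
CaO wt% = 56.077 / 233.579 × 100 = 24.01%.

24.01 wt%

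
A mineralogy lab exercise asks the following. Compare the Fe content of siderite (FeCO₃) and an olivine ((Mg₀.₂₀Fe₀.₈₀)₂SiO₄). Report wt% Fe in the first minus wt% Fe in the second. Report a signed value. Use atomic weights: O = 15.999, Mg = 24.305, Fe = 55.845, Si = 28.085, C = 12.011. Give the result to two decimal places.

1.46 percentage points

M(FeCO₃) = 115.853 g/mol, so wt% Fe = 55.845/115.853 × 100 = 48.20%.
M((Mg₀.₂₀Fe₀.₈₀)₂SiO₄) = 191.155 g/mol, so wt% Fe = 89.352/191.155 × 100 = 46.74%.
48.20 − 46.74 = 1.46 pp.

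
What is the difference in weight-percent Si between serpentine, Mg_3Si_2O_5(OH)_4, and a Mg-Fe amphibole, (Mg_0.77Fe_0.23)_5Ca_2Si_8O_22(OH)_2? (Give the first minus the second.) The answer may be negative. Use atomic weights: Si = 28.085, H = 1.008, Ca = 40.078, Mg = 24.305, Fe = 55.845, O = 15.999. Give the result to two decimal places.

-6.21 percentage points

First mineral: 56.170 g Si in 277.108 g formula = 20.27 wt% Si.
Second mineral: 224.680 g Si in 848.624 g formula = 26.48 wt% Si.
20.27% − 26.48% gives a difference of -6.21 percentage points.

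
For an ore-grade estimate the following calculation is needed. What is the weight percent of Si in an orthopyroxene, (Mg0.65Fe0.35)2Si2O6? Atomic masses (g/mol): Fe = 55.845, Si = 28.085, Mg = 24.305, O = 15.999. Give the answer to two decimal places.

25.21 mass %

Molar mass of (Mg0.65Fe0.35)2Si2O6: 1.30×24.305 + 0.70×55.845 + 2×28.085 + 6×15.999 = 222.852 g/mol.
Mass of Si per formula unit: 2 × 28.085 = 56.170 g.
Weight fraction Si = 56.170 / 222.852 = 0.2521.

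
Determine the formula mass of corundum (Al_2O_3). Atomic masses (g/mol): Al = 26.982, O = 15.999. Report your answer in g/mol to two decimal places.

101.96 g/mol

M = 2(26.982) + 3(15.999)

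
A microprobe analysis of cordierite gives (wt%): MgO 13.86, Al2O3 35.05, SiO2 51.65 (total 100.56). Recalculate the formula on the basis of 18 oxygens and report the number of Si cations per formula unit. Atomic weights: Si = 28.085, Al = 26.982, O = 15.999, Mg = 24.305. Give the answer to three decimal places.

5.000 Si apfu

13.86 wt% MgO ÷ 40.304 g/mol = 0.34389 mol, giving 0.34389 Mg and 0.34389 O.
35.05 wt% Al2O3 ÷ 101.961 g/mol = 0.34376 mol, giving 0.68752 Al and 1.03128 O.
51.65 wt% SiO2 ÷ 60.083 g/mol = 0.85964 mol, giving 0.85964 Si and 1.71928 O.
Oxygen sums to 3.09445; scaling by 18/3.09445 = 5.81687 puts the formula on 18 O.
Si: 0.85964 × 5.81687 = 5.000 atoms per formula unit.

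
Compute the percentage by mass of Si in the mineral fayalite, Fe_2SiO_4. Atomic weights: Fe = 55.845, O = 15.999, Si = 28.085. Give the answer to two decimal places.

13.78 wt%

M(Fe_2SiO_4) = 203.771 g/mol.
Si contributes 1 × 28.085 = 28.085 g per mole.
28.085/203.771 = 0.1378 → 13.78%.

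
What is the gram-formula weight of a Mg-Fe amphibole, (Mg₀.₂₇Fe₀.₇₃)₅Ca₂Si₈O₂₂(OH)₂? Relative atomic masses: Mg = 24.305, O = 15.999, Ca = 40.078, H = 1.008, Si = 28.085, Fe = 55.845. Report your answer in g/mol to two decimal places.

927.47 g/mol

M = 1.35(24.305) + 3.65(55.845) + 2(40.078) + 8(28.085) + 24(15.999) + 2(1.008)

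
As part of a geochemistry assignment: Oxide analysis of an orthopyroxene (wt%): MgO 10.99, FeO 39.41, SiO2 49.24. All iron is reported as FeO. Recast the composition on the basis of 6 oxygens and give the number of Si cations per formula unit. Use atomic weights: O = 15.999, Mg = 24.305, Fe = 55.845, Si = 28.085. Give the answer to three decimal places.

1.999 Si apfu

10.99 wt% MgO ÷ 40.304 g/mol = 0.27268 mol, giving 0.27268 Mg and 0.27268 O.
39.41 wt% FeO ÷ 71.844 g/mol = 0.54855 mol, giving 0.54855 Fe and 0.54855 O.
49.24 wt% SiO2 ÷ 60.083 g/mol = 0.81953 mol, giving 0.81953 Si and 1.63906 O.
Oxygen sums to 2.46029; scaling by 6/2.46029 = 2.43874 puts the formula on 6 O.
Si: 0.81953 × 2.43874 = 1.999 atoms per formula unit.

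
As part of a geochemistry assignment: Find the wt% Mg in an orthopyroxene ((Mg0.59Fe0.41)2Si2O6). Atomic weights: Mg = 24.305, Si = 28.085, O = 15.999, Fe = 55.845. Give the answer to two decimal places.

M((Mg0.59Fe0.41)2Si2O6) = 226.637 g/mol.
Mg contributes 1.18 × 24.305 = 28.680 g per mole.
28.680/226.637 = 0.1265 → 12.65%.

12.65 mass %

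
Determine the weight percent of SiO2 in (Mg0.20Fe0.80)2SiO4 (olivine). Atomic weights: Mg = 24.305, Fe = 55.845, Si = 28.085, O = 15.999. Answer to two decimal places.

Formula mass = 191.155 g/mol.
1 Si → 1.0000 mol SiO2 per formula unit; M(SiO2) = 60.083, so SiO2 mass = 60.083 g.
60.083/191.155 × 100 = 31.43 wt%.

31.43 wt%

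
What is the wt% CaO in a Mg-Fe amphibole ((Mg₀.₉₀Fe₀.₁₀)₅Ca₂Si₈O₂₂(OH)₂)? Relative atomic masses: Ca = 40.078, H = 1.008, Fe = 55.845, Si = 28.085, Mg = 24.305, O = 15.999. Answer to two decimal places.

Molar mass of (Mg₀.₉₀Fe₀.₁₀)₅Ca₂Si₈O₂₂(OH)₂ = 4.50*24.305 + 0.50*55.845 + 2*40.078 + 8*28.085 + 24*15.999 + 2*1.008 = 828.123 g/mol.
Each formula unit contains 2 Ca, equivalent to 2/1 = 2.0000 mol CaO.
M(CaO) = 1×40.078 + 1×15.999 = 56.077 g/mol.
Mass of CaO per formula unit = 2.0000 × 56.077 = 112.154 g.
CaO wt% = 112.154 / 828.123 × 100 = 13.54%.

13.54 wt%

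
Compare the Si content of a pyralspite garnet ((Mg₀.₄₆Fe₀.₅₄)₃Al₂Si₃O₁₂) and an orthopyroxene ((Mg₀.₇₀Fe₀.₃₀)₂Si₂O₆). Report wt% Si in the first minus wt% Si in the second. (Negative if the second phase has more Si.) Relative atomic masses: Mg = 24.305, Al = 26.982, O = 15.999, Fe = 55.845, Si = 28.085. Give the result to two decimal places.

-7.02 percentage points

M((Mg₀.₄₆Fe₀.₅₄)₃Al₂Si₃O₁₂) = 454.217 g/mol, so wt% Si = 84.255/454.217 × 100 = 18.55%.
M((Mg₀.₇₀Fe₀.₃₀)₂Si₂O₆) = 219.698 g/mol, so wt% Si = 56.170/219.698 × 100 = 25.57%.
18.55 − 25.57 = -7.02 pp.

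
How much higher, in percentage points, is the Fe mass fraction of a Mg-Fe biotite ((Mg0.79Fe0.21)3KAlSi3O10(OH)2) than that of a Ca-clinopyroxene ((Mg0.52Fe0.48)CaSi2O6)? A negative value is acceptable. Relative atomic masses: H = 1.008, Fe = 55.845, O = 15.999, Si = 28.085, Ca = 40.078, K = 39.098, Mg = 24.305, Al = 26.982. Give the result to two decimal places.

Fe in (Mg0.79Fe0.21)3KAlSi3O10(OH)2: molar mass 437.124 g/mol; 0.63×55.845 = 35.182 g → 8.05 wt%.
Fe in (Mg0.52Fe0.48)CaSi2O6: molar mass 231.686 g/mol; 0.48×55.845 = 26.806 g → 11.57 wt%.
Difference = 8.05 − 11.57 = -3.52 percentage points.

-3.52 percentage points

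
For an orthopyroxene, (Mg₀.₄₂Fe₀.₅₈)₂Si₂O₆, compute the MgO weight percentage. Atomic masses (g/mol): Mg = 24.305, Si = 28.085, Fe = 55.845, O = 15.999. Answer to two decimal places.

14.26 wt%

M((Mg₀.₄₂Fe₀.₅₈)₂Si₂O₆) = 237.360 g/mol; M(MgO) = 40.304 g/mol.
Moles MgO per formula unit = 0.84 Mg ÷ 1 = 0.8400.
MgO fraction = (0.8400 × 40.304) / 237.360 = 33.855/237.360 = 0.1426.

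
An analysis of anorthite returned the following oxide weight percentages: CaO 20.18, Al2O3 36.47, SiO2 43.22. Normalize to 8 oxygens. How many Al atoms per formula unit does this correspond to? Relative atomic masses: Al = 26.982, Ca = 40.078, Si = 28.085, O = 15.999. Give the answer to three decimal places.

1.993 Al apfu

20.18 wt% CaO ÷ 56.077 g/mol = 0.35986 mol, giving 0.35986 Ca and 0.35986 O.
36.47 wt% Al2O3 ÷ 101.961 g/mol = 0.35769 mol, giving 0.71538 Al and 1.07307 O.
43.22 wt% SiO2 ÷ 60.083 g/mol = 0.71934 mol, giving 0.71934 Si and 1.43868 O.
Oxygen sums to 2.87161; scaling by 8/2.87161 = 2.78589 puts the formula on 8 O.
Al: 0.71538 × 2.78589 = 1.993 atoms per formula unit.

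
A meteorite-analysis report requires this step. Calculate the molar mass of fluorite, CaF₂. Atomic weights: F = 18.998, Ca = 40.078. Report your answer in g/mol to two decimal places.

78.07 g/mol

M = 1(40.078) + 2(18.998)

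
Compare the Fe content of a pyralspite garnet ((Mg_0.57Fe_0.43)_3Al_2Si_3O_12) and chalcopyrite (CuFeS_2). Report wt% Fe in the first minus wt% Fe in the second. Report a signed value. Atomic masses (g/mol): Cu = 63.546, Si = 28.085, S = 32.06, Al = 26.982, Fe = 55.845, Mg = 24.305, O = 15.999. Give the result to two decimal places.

Fe in (Mg_0.57Fe_0.43)_3Al_2Si_3O_12: molar mass 443.809 g/mol; 1.29×55.845 = 72.040 g → 16.23 wt%.
Fe in CuFeS_2: molar mass 183.511 g/mol; 1×55.845 = 55.845 g → 30.43 wt%.
Difference = 16.23 − 30.43 = -14.20 percentage points.

-14.20 percentage points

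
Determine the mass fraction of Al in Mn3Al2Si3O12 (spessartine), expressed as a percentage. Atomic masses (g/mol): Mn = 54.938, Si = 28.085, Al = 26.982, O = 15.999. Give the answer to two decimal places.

10.90 mass %

Formula mass = 3×54.938 + 2×26.982 + 3×28.085 + 12×15.999 = 495.021 g/mol, of which 53.964 g is Al.
So Al makes up 53.964/495.021 = 0.1090 of the mass, i.e. 10.90%.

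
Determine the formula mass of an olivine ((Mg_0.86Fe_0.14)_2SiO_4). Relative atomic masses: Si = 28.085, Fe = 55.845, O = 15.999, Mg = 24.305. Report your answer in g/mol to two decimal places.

M = 1.72*24.305 + 0.28*55.845 + 1*28.085 + 4*15.999

149.52 g/mol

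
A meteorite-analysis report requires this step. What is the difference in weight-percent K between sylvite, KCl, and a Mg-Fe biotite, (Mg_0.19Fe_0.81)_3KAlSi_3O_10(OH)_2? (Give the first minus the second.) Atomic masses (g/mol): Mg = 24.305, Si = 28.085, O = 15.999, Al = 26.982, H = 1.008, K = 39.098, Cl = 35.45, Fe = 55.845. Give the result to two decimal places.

44.53 percentage points

M(KCl) = 74.548 g/mol, so wt% K = 39.098/74.548 × 100 = 52.45%.
M((Mg_0.19Fe_0.81)_3KAlSi_3O_10(OH)_2) = 493.896 g/mol, so wt% K = 39.098/493.896 × 100 = 7.92%.
52.45 − 7.92 = 44.53 pp.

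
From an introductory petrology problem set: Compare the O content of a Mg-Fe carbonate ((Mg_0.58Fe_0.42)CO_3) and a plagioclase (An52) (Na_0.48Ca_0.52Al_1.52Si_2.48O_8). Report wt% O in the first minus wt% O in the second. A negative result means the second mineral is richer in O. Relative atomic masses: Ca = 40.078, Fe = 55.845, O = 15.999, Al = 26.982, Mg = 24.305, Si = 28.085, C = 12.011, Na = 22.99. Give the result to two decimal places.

1.89 percentage points

O in (Mg_0.58Fe_0.42)CO_3: molar mass 97.560 g/mol; 3×15.999 = 47.997 g → 49.20 wt%.
O in Na_0.48Ca_0.52Al_1.52Si_2.48O_8: molar mass 270.531 g/mol; 8×15.999 = 127.992 g → 47.31 wt%.
Difference = 49.20 − 47.31 = 1.89 percentage points.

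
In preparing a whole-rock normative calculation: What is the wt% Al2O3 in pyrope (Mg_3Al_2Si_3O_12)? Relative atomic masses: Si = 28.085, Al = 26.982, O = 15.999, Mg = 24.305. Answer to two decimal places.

M(Mg_3Al_2Si_3O_12) = 403.122 g/mol; M(Al2O3) = 101.961 g/mol.
Moles Al2O3 per formula unit = 2 Al ÷ 2 = 1.0000.
Al2O3 fraction = (1.0000 × 101.961) / 403.122 = 101.961/403.122 = 0.2529.

25.29 wt%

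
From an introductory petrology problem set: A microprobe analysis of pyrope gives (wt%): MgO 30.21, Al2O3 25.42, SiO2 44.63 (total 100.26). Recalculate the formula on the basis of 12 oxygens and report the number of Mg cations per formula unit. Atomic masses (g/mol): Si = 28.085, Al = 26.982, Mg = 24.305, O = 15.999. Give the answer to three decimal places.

MgO (M=40.304): mol = 0.74955; Mg = 0.74955, O = 0.74955.
Al2O3 (M=101.961): mol = 0.24931; Al = 0.49862, O = 0.74793.
SiO2 (M=60.083): mol = 0.74281; Si = 0.74281, O = 1.48562.
ΣO = 2.98310; factor = 12/ΣO = 4.02266.
Mg apfu = 0.74955 × 4.02266 = 3.015.

3.015 Mg apfu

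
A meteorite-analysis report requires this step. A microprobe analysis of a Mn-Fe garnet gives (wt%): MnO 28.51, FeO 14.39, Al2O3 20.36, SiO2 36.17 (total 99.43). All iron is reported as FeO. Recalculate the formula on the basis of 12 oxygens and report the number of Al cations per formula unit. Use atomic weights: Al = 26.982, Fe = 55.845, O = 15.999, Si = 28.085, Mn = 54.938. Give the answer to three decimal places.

MnO (M=70.937): mol = 0.40191; Mn = 0.40191, O = 0.40191.
FeO (M=71.844): mol = 0.20030; Fe = 0.20030, O = 0.20030.
Al2O3 (M=101.961): mol = 0.19968; Al = 0.39936, O = 0.59904.
SiO2 (M=60.083): mol = 0.60200; Si = 0.60200, O = 1.20400.
ΣO = 2.40525; factor = 12/ΣO = 4.98909.
Al apfu = 0.39936 × 4.98909 = 1.992.

1.992 Al apfu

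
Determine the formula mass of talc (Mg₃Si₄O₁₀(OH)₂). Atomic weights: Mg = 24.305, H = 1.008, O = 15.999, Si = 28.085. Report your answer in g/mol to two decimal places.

The formula mass is the sum 3·24.305 + 4·28.085 + 12·15.999 + 2·1.008.

379.26 g/mol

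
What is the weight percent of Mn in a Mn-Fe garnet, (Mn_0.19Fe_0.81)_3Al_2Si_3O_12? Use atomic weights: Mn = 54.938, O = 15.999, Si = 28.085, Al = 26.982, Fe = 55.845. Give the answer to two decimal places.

6.30 wt%

M((Mn_0.19Fe_0.81)_3Al_2Si_3O_12) = 497.225 g/mol.
Mn contributes 0.57 × 54.938 = 31.315 g per mole.
31.315/497.225 = 0.0630 → 6.30%.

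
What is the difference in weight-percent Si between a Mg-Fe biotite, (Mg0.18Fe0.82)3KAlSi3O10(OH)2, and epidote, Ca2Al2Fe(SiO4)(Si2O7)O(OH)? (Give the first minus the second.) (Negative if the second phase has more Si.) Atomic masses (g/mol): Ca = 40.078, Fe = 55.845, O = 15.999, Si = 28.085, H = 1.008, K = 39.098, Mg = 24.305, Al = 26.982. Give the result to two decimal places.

M((Mg0.18Fe0.82)3KAlSi3O10(OH)2) = 494.842 g/mol, so wt% Si = 84.255/494.842 × 100 = 17.03%.
M(Ca2Al2Fe(SiO4)(Si2O7)O(OH)) = 483.215 g/mol, so wt% Si = 84.255/483.215 × 100 = 17.44%.
17.03 − 17.44 = -0.41 pp.

-0.41 percentage points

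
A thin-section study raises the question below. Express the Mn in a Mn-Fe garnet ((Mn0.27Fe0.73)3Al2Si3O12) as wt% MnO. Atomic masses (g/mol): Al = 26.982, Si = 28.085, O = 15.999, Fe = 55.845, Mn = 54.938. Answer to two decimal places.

11.56 wt%

Molar mass of (Mn0.27Fe0.73)3Al2Si3O12 = 0.81·54.938 + 2.19·55.845 + 2·26.982 + 3·28.085 + 12·15.999 = 497.007 g/mol.
Each formula unit contains 0.81 Mn, equivalent to 0.81/1 = 0.8100 mol MnO.
M(MnO) = 1×54.938 + 1×15.999 = 70.937 g/mol.
Mass of MnO per formula unit = 0.8100 × 70.937 = 57.459 g.
MnO wt% = 57.459 / 497.007 × 100 = 11.56%.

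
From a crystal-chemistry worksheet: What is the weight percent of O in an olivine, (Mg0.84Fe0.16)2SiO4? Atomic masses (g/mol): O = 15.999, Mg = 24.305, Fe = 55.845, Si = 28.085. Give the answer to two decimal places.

42.44 weight percent

Formula mass = 1.68·24.305 + 0.32·55.845 + 1·28.085 + 4·15.999 = 150.784 g/mol, of which 63.996 g is O.
So O makes up 63.996/150.784 = 0.4244 of the mass, i.e. 42.44%.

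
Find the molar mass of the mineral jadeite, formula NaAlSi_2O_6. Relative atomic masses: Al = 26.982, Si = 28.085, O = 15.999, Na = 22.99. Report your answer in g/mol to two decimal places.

202.14 g/mol

M = 1×22.99 + 1×26.982 + 2×28.085 + 6×15.999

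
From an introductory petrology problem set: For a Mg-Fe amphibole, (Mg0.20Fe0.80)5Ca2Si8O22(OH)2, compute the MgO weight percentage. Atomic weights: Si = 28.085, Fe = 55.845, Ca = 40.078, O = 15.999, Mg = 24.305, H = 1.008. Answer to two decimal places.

4.29 wt%

Molar mass of (Mg0.20Fe0.80)5Ca2Si8O22(OH)2 = 1*24.305 + 4*55.845 + 2*40.078 + 8*28.085 + 24*15.999 + 2*1.008 = 938.513 g/mol.
Each formula unit contains 1 Mg, equivalent to 1/1 = 1.0000 mol MgO.
M(MgO) = 1×24.305 + 1×15.999 = 40.304 g/mol.
Mass of MgO per formula unit = 1.0000 × 40.304 = 40.304 g.
MgO wt% = 40.304 / 938.513 × 100 = 4.29%.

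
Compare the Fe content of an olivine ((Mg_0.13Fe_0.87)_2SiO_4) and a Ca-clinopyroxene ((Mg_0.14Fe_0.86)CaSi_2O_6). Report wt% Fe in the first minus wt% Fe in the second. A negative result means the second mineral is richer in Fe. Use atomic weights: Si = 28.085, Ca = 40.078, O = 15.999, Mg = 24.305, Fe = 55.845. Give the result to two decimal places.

29.98 percentage points

M((Mg_0.13Fe_0.87)_2SiO_4) = 195.571 g/mol, so wt% Fe = 97.170/195.571 × 100 = 49.69%.
M((Mg_0.14Fe_0.86)CaSi_2O_6) = 243.671 g/mol, so wt% Fe = 48.027/243.671 × 100 = 19.71%.
49.69 − 19.71 = 29.98 pp.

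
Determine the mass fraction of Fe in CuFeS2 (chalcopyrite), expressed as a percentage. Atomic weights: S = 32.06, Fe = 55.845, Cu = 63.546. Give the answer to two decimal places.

Formula mass = 1×63.546 + 1×55.845 + 2×32.06 = 183.511 g/mol, of which 55.845 g is Fe.
So Fe makes up 55.845/183.511 = 0.3043 of the mass, i.e. 30.43%.

30.43 wt%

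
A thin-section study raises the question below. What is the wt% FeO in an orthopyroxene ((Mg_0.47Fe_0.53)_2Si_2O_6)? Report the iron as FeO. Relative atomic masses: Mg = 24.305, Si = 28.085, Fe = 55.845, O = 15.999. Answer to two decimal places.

M((Mg_0.47Fe_0.53)_2Si_2O_6) = 234.206 g/mol; M(FeO) = 71.844 g/mol.
Moles FeO per formula unit = 1.06 Fe ÷ 1 = 1.0600.
FeO fraction = (1.0600 × 71.844) / 234.206 = 76.155/234.206 = 0.3252.

32.52 wt%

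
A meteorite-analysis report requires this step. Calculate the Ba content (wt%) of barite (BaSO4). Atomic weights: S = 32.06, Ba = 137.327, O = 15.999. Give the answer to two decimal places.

58.84 wt%

M(BaSO4) = 233.383 g/mol.
Ba contributes 1 × 137.327 = 137.327 g per mole.
137.327/233.383 = 0.5884 → 58.84%.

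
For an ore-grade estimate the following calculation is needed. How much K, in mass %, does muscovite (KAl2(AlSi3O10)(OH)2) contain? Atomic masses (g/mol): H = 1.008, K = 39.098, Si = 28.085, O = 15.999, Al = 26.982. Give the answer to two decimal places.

M(KAl2(AlSi3O10)(OH)2) = 398.303 g/mol.
K contributes 1 × 39.098 = 39.098 g per mole.
39.098/398.303 = 0.0982 → 9.82%.

9.82 mass %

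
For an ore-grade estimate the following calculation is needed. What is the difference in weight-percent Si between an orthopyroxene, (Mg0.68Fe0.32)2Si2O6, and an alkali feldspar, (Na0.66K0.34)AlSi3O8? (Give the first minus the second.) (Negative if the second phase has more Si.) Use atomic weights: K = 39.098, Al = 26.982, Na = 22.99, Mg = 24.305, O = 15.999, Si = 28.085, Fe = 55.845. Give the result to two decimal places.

M((Mg0.68Fe0.32)2Si2O6) = 220.960 g/mol, so wt% Si = 56.170/220.960 × 100 = 25.42%.
M((Na0.66K0.34)AlSi3O8) = 267.696 g/mol, so wt% Si = 84.255/267.696 × 100 = 31.47%.
25.42 − 31.47 = -6.05 pp.

-6.05 percentage points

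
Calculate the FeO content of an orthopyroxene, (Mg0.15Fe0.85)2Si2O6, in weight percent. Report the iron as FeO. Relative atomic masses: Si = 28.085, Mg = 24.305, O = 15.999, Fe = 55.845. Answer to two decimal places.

48.01 wt%

Molar mass of (Mg0.15Fe0.85)2Si2O6 = 0.30×24.305 + 1.70×55.845 + 2×28.085 + 6×15.999 = 254.392 g/mol.
Each formula unit contains 1.70 Fe, equivalent to 1.70/1 = 1.7000 mol FeO.
M(FeO) = 1×55.845 + 1×15.999 = 71.844 g/mol.
Mass of FeO per formula unit = 1.7000 × 71.844 = 122.135 g.
FeO wt% = 122.135 / 254.392 × 100 = 48.01%.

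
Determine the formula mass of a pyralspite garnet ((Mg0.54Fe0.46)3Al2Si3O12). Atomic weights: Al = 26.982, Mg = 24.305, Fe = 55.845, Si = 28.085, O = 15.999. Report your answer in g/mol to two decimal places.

446.65 g/mol

The formula mass is the sum 1.62(24.305) + 1.38(55.845) + 2(26.982) + 3(28.085) + 12(15.999).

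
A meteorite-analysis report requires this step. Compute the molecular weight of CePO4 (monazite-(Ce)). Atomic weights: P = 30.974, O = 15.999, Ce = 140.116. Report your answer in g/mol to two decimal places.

The formula mass is the sum 1×140.116 + 1×30.974 + 4×15.999.

235.09 g/mol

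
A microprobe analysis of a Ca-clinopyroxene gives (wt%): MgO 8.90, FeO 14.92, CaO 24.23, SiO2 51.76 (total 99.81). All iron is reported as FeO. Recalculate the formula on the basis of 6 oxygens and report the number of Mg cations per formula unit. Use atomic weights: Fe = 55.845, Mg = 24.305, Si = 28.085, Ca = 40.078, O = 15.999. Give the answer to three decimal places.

8.90 wt% MgO ÷ 40.304 g/mol = 0.22082 mol, giving 0.22082 Mg and 0.22082 O.
14.92 wt% FeO ÷ 71.844 g/mol = 0.20767 mol, giving 0.20767 Fe and 0.20767 O.
24.23 wt% CaO ÷ 56.077 g/mol = 0.43208 mol, giving 0.43208 Ca and 0.43208 O.
51.76 wt% SiO2 ÷ 60.083 g/mol = 0.86147 mol, giving 0.86147 Si and 1.72294 O.
Oxygen sums to 2.58351; scaling by 6/2.58351 = 2.32242 puts the formula on 6 O.
Mg: 0.22082 × 2.32242 = 0.513 atoms per formula unit.

0.513 Mg apfu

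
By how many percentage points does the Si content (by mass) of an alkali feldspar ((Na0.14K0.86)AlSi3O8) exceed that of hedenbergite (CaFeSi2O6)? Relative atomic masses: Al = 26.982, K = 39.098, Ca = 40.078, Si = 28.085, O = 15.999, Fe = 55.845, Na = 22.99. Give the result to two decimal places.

First mineral: 84.255 g Si in 276.072 g formula = 30.52 wt% Si.
Second mineral: 56.170 g Si in 248.087 g formula = 22.64 wt% Si.
30.52% − 22.64% gives a difference of 7.88 percentage points.

7.88 percentage points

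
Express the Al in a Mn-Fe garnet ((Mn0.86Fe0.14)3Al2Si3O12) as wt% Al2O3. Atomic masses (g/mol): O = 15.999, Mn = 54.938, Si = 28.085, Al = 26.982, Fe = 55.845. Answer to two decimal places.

M((Mn0.86Fe0.14)3Al2Si3O12) = 495.402 g/mol; M(Al2O3) = 101.961 g/mol.
Moles Al2O3 per formula unit = 2 Al ÷ 2 = 1.0000.
Al2O3 fraction = (1.0000 × 101.961) / 495.402 = 101.961/495.402 = 0.2058.

20.58 wt%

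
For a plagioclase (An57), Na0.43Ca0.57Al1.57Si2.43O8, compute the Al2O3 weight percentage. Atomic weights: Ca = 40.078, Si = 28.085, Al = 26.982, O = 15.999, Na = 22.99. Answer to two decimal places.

29.50 wt%

Molar mass of Na0.43Ca0.57Al1.57Si2.43O8 = 0.43*22.99 + 0.57*40.078 + 1.57*26.982 + 2.43*28.085 + 8*15.999 = 271.330 g/mol.
Each formula unit contains 1.57 Al, equivalent to 1.57/2 = 0.7850 mol Al2O3.
M(Al2O3) = 2×26.982 + 3×15.999 = 101.961 g/mol.
Mass of Al2O3 per formula unit = 0.7850 × 101.961 = 80.039 g.
Al2O3 wt% = 80.039 / 271.330 × 100 = 29.50%.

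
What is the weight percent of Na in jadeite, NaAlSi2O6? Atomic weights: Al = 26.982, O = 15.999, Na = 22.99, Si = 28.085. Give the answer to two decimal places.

Formula mass = 1×22.99 + 1×26.982 + 2×28.085 + 6×15.999 = 202.136 g/mol, of which 22.990 g is Na.
So Na makes up 22.990/202.136 = 0.1137 of the mass, i.e. 11.37%.

11.37 weight percent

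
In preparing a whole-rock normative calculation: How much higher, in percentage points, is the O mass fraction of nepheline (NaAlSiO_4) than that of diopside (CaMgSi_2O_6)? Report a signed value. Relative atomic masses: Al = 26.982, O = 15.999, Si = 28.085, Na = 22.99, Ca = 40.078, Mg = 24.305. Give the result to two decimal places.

First mineral: 63.996 g O in 142.053 g formula = 45.05 wt% O.
Second mineral: 95.994 g O in 216.547 g formula = 44.33 wt% O.
45.05% − 44.33% gives a difference of 0.72 percentage points.

0.72 percentage points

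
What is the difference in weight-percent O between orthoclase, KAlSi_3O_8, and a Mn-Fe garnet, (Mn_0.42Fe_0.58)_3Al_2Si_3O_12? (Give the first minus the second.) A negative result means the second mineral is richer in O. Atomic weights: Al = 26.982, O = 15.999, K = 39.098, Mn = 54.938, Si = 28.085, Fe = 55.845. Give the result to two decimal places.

7.33 percentage points

O in KAlSi_3O_8: molar mass 278.327 g/mol; 8×15.999 = 127.992 g → 45.99 wt%.
O in (Mn_0.42Fe_0.58)_3Al_2Si_3O_12: molar mass 496.599 g/mol; 12×15.999 = 191.988 g → 38.66 wt%.
Difference = 45.99 − 38.66 = 7.33 percentage points.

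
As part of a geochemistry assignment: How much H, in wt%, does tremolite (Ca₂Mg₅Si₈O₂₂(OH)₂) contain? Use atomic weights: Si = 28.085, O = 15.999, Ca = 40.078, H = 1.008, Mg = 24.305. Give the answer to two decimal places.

0.25 wt%

M(Ca₂Mg₅Si₈O₂₂(OH)₂) = 812.353 g/mol.
H contributes 2 × 1.008 = 2.016 g per mole.
2.016/812.353 = 0.0025 → 0.25%.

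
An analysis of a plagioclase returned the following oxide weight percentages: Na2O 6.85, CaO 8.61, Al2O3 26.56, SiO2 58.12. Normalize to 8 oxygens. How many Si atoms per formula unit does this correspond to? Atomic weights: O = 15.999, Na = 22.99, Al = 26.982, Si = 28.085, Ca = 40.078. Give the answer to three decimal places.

2.597 Si apfu

Na2O: 6.85/61.979 = 0.11052 mol → 0.22104 mol Na, 0.11052 mol O.
CaO: 8.61/56.077 = 0.15354 mol → 0.15354 mol Ca, 0.15354 mol O.
Al2O3: 26.56/101.961 = 0.26049 mol → 0.52098 mol Al, 0.78147 mol O.
SiO2: 58.12/60.083 = 0.96733 mol → 0.96733 mol Si, 1.93466 mol O.
Total oxygen = 2.98019 mol. Normalization factor = 8/2.98019 = 2.68439.
Si per 8 O = 0.96733 × 2.68439 = 2.597.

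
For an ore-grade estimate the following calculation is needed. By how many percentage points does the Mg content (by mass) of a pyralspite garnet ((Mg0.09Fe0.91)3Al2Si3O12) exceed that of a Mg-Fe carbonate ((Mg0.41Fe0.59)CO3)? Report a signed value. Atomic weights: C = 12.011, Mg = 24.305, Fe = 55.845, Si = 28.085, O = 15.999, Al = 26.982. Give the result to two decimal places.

Mg in (Mg0.09Fe0.91)3Al2Si3O12: molar mass 489.226 g/mol; 0.27×24.305 = 6.562 g → 1.34 wt%.
Mg in (Mg0.41Fe0.59)CO3: molar mass 102.922 g/mol; 0.41×24.305 = 9.965 g → 9.68 wt%.
Difference = 1.34 − 9.68 = -8.34 percentage points.

-8.34 percentage points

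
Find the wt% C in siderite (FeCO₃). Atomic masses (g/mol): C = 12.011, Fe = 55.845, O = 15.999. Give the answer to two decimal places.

Formula mass = 1·55.845 + 1·12.011 + 3·15.999 = 115.853 g/mol, of which 12.011 g is C.
So C makes up 12.011/115.853 = 0.1037 of the mass, i.e. 10.37%.

10.37 mass %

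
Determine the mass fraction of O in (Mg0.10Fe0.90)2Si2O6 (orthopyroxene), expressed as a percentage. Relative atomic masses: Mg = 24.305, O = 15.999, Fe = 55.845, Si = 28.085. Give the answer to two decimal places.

Molar mass of (Mg0.10Fe0.90)2Si2O6: 0.20·24.305 + 1.80·55.845 + 2·28.085 + 6·15.999 = 257.546 g/mol.
Mass of O per formula unit: 6 × 15.999 = 95.994 g.
Weight fraction O = 95.994 / 257.546 = 0.3727.

37.27 weight percent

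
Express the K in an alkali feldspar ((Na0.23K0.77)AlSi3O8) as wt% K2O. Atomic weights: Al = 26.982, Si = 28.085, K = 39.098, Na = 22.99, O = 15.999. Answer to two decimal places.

Formula mass = 274.622 g/mol.
0.77 K → 0.3850 mol K2O per formula unit; M(K2O) = 94.195, so K2O mass = 36.265 g.
36.265/274.622 × 100 = 13.21 wt%.

13.21 wt%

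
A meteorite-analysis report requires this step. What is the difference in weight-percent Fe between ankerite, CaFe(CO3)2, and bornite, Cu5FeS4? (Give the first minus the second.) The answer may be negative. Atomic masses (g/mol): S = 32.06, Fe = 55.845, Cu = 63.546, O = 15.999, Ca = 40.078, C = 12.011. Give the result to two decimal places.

M(CaFe(CO3)2) = 215.939 g/mol, so wt% Fe = 55.845/215.939 × 100 = 25.86%.
M(Cu5FeS4) = 501.815 g/mol, so wt% Fe = 55.845/501.815 × 100 = 11.13%.
25.86 − 11.13 = 14.73 pp.

14.73 percentage points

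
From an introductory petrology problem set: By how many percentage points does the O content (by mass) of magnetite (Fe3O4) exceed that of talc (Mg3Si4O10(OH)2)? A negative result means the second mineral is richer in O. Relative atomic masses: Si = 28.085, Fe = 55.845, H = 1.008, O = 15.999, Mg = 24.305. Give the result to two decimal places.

-22.98 percentage points

O in Fe3O4: molar mass 231.531 g/mol; 4×15.999 = 63.996 g → 27.64 wt%.
O in Mg3Si4O10(OH)2: molar mass 379.259 g/mol; 12×15.999 = 191.988 g → 50.62 wt%.
Difference = 27.64 − 50.62 = -22.98 percentage points.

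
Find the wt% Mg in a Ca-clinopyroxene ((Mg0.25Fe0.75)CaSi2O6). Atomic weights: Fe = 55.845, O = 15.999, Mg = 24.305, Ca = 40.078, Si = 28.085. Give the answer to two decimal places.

Molar mass of (Mg0.25Fe0.75)CaSi2O6: 0.25*24.305 + 0.75*55.845 + 1*40.078 + 2*28.085 + 6*15.999 = 240.202 g/mol.
Mass of Mg per formula unit: 0.25 × 24.305 = 6.076 g.
Weight fraction Mg = 6.076 / 240.202 = 0.0253.

2.53 weight percent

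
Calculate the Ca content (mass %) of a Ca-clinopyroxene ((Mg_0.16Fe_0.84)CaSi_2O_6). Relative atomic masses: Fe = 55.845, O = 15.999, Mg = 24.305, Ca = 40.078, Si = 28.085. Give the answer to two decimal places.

16.49 mass %

M((Mg_0.16Fe_0.84)CaSi_2O_6) = 243.041 g/mol.
Ca contributes 1 × 40.078 = 40.078 g per mole.
40.078/243.041 = 0.1649 → 16.49%.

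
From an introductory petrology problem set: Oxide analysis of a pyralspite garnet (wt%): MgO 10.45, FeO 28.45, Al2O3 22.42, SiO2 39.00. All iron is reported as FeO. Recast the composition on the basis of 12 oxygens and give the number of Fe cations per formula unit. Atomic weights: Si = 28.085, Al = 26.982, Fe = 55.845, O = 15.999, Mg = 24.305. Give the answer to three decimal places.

1.818 Fe apfu

MgO: 10.45/40.304 = 0.25928 mol → 0.25928 mol Mg, 0.25928 mol O.
FeO: 28.45/71.844 = 0.39600 mol → 0.39600 mol Fe, 0.39600 mol O.
Al2O3: 22.42/101.961 = 0.21989 mol → 0.43978 mol Al, 0.65967 mol O.
SiO2: 39.00/60.083 = 0.64910 mol → 0.64910 mol Si, 1.29820 mol O.
Total oxygen = 2.61315 mol. Normalization factor = 12/2.61315 = 4.59216.
Fe per 12 O = 0.39600 × 4.59216 = 1.818.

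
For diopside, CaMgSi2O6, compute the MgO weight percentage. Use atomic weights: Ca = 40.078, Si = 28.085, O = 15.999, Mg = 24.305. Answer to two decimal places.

Molar mass of CaMgSi2O6 = 1×40.078 + 1×24.305 + 2×28.085 + 6×15.999 = 216.547 g/mol.
Each formula unit contains 1 Mg, equivalent to 1/1 = 1.0000 mol MgO.
M(MgO) = 1×24.305 + 1×15.999 = 40.304 g/mol.
Mass of MgO per formula unit = 1.0000 × 40.304 = 40.304 g.
MgO wt% = 40.304 / 216.547 × 100 = 18.61%.

18.61 wt%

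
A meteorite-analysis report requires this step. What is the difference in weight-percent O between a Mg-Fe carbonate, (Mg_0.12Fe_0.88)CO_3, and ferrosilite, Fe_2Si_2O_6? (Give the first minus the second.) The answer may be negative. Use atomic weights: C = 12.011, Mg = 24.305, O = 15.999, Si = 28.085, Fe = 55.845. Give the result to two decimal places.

O in (Mg_0.12Fe_0.88)CO_3: molar mass 112.068 g/mol; 3×15.999 = 47.997 g → 42.83 wt%.
O in Fe_2Si_2O_6: molar mass 263.854 g/mol; 6×15.999 = 95.994 g → 36.38 wt%.
Difference = 42.83 − 36.38 = 6.45 percentage points.

6.45 percentage points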